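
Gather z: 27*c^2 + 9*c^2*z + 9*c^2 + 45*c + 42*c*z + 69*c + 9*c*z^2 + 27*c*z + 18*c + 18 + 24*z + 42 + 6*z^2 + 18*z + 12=36*c^2 + 132*c + z^2*(9*c + 6) + z*(9*c^2 + 69*c + 42) + 72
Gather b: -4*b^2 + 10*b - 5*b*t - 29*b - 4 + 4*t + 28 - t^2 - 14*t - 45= -4*b^2 + b*(-5*t - 19) - t^2 - 10*t - 21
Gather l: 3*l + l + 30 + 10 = 4*l + 40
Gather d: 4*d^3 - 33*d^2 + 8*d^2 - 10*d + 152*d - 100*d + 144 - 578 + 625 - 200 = 4*d^3 - 25*d^2 + 42*d - 9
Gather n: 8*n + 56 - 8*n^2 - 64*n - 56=-8*n^2 - 56*n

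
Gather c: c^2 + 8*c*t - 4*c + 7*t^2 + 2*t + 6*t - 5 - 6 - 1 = c^2 + c*(8*t - 4) + 7*t^2 + 8*t - 12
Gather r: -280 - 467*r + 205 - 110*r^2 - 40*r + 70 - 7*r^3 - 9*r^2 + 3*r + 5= -7*r^3 - 119*r^2 - 504*r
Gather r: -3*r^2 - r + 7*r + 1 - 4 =-3*r^2 + 6*r - 3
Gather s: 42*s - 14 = 42*s - 14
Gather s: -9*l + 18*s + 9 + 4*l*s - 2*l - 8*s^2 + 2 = -11*l - 8*s^2 + s*(4*l + 18) + 11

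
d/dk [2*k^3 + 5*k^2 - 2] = 2*k*(3*k + 5)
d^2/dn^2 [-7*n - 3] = 0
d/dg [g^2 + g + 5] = 2*g + 1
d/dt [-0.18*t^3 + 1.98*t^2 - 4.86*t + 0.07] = -0.54*t^2 + 3.96*t - 4.86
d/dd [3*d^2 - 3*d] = 6*d - 3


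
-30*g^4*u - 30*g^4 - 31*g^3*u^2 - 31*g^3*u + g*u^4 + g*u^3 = (-6*g + u)*(g + u)*(5*g + u)*(g*u + g)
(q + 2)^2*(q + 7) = q^3 + 11*q^2 + 32*q + 28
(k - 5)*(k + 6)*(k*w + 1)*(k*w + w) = k^4*w^2 + 2*k^3*w^2 + k^3*w - 29*k^2*w^2 + 2*k^2*w - 30*k*w^2 - 29*k*w - 30*w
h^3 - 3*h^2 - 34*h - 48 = (h - 8)*(h + 2)*(h + 3)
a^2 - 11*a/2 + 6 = (a - 4)*(a - 3/2)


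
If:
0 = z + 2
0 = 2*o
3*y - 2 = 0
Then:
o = 0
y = 2/3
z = -2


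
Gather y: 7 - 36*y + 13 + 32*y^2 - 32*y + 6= 32*y^2 - 68*y + 26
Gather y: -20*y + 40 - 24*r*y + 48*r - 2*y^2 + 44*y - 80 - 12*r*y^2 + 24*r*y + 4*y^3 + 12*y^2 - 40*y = 48*r + 4*y^3 + y^2*(10 - 12*r) - 16*y - 40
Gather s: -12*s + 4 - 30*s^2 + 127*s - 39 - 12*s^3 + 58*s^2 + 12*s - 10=-12*s^3 + 28*s^2 + 127*s - 45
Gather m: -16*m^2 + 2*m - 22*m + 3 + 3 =-16*m^2 - 20*m + 6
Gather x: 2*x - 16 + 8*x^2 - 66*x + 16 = 8*x^2 - 64*x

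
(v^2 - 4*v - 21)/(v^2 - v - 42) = (v + 3)/(v + 6)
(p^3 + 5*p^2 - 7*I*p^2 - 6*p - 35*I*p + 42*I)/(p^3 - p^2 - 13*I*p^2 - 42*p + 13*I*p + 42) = (p + 6)/(p - 6*I)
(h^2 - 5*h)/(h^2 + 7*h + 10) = h*(h - 5)/(h^2 + 7*h + 10)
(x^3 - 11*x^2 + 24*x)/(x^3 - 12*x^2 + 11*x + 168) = x*(x - 3)/(x^2 - 4*x - 21)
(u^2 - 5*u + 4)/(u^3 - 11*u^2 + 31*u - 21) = (u - 4)/(u^2 - 10*u + 21)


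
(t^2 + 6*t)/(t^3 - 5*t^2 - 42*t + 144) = t/(t^2 - 11*t + 24)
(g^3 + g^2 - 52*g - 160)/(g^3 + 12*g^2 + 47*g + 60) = (g - 8)/(g + 3)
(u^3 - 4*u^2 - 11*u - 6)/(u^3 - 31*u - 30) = (u + 1)/(u + 5)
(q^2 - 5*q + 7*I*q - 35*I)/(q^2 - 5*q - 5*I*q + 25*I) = (q + 7*I)/(q - 5*I)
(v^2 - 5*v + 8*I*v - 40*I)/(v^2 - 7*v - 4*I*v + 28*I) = (v^2 + v*(-5 + 8*I) - 40*I)/(v^2 - v*(7 + 4*I) + 28*I)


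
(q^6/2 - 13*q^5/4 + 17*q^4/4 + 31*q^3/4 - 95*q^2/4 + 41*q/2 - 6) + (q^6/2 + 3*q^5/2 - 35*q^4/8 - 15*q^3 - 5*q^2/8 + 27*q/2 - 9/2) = q^6 - 7*q^5/4 - q^4/8 - 29*q^3/4 - 195*q^2/8 + 34*q - 21/2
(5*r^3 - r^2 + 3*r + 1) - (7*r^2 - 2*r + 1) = 5*r^3 - 8*r^2 + 5*r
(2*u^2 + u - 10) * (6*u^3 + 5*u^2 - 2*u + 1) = 12*u^5 + 16*u^4 - 59*u^3 - 50*u^2 + 21*u - 10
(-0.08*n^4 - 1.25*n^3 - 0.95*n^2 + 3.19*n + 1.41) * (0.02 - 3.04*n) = 0.2432*n^5 + 3.7984*n^4 + 2.863*n^3 - 9.7166*n^2 - 4.2226*n + 0.0282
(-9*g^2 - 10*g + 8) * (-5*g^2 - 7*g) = 45*g^4 + 113*g^3 + 30*g^2 - 56*g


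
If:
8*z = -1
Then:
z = -1/8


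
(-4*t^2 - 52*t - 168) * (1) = -4*t^2 - 52*t - 168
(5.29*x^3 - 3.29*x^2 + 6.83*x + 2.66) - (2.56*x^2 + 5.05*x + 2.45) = 5.29*x^3 - 5.85*x^2 + 1.78*x + 0.21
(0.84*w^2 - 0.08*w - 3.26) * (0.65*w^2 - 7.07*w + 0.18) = 0.546*w^4 - 5.9908*w^3 - 1.4022*w^2 + 23.0338*w - 0.5868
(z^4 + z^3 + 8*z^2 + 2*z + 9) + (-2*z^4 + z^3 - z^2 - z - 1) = -z^4 + 2*z^3 + 7*z^2 + z + 8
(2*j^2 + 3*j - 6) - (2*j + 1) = 2*j^2 + j - 7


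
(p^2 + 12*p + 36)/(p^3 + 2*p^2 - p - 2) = (p^2 + 12*p + 36)/(p^3 + 2*p^2 - p - 2)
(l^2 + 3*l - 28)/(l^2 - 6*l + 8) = (l + 7)/(l - 2)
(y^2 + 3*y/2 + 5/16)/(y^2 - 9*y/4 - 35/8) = (4*y + 1)/(2*(2*y - 7))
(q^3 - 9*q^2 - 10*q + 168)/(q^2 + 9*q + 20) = (q^2 - 13*q + 42)/(q + 5)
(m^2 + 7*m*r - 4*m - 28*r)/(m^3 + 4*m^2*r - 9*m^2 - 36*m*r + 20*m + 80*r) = (m + 7*r)/(m^2 + 4*m*r - 5*m - 20*r)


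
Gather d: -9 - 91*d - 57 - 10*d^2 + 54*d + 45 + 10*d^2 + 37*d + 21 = 0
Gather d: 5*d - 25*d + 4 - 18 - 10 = -20*d - 24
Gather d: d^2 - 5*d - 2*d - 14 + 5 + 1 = d^2 - 7*d - 8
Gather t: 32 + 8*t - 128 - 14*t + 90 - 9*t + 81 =75 - 15*t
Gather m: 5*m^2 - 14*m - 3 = 5*m^2 - 14*m - 3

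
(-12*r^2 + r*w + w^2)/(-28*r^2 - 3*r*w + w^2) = (3*r - w)/(7*r - w)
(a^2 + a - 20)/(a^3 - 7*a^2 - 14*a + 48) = (a^2 + a - 20)/(a^3 - 7*a^2 - 14*a + 48)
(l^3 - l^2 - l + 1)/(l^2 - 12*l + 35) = (l^3 - l^2 - l + 1)/(l^2 - 12*l + 35)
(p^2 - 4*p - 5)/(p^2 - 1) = (p - 5)/(p - 1)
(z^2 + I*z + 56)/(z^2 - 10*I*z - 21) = (z + 8*I)/(z - 3*I)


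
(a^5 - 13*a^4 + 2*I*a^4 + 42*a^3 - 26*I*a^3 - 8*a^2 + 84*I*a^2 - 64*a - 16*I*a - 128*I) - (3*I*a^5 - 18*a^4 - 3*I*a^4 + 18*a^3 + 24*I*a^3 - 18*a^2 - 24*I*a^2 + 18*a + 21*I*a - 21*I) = a^5 - 3*I*a^5 + 5*a^4 + 5*I*a^4 + 24*a^3 - 50*I*a^3 + 10*a^2 + 108*I*a^2 - 82*a - 37*I*a - 107*I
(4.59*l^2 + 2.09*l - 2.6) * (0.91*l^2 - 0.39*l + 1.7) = 4.1769*l^4 + 0.1118*l^3 + 4.6219*l^2 + 4.567*l - 4.42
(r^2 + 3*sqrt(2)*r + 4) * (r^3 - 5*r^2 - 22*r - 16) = r^5 - 5*r^4 + 3*sqrt(2)*r^4 - 15*sqrt(2)*r^3 - 18*r^3 - 66*sqrt(2)*r^2 - 36*r^2 - 88*r - 48*sqrt(2)*r - 64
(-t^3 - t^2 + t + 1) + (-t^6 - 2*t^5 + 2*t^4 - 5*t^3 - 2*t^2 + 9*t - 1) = -t^6 - 2*t^5 + 2*t^4 - 6*t^3 - 3*t^2 + 10*t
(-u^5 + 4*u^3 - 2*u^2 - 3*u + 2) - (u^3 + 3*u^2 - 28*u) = -u^5 + 3*u^3 - 5*u^2 + 25*u + 2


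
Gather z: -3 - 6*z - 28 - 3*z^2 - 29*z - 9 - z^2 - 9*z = -4*z^2 - 44*z - 40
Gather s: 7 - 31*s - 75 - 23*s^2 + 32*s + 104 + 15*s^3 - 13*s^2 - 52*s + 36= 15*s^3 - 36*s^2 - 51*s + 72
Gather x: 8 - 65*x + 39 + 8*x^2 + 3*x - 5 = 8*x^2 - 62*x + 42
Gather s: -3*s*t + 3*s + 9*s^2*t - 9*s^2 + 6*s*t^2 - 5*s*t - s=s^2*(9*t - 9) + s*(6*t^2 - 8*t + 2)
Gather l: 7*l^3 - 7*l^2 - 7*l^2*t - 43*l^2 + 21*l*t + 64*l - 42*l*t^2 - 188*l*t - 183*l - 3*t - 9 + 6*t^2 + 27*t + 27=7*l^3 + l^2*(-7*t - 50) + l*(-42*t^2 - 167*t - 119) + 6*t^2 + 24*t + 18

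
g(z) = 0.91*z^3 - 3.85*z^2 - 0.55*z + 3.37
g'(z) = 2.73*z^2 - 7.7*z - 0.55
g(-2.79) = -44.83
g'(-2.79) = 42.18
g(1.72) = -4.34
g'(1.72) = -5.72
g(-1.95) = -16.94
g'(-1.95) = 24.85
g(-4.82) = -185.33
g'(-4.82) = 99.99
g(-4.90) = -193.43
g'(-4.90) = 102.73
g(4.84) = 13.70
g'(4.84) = 26.13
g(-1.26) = -3.87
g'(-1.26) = 13.49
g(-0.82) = 0.73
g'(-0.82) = 7.60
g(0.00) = 3.37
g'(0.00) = -0.55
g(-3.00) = -54.20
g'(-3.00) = 47.12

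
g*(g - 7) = g^2 - 7*g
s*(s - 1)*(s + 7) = s^3 + 6*s^2 - 7*s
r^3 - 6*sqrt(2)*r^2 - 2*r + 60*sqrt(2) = (r - 5*sqrt(2))*(r - 3*sqrt(2))*(r + 2*sqrt(2))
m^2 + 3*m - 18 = (m - 3)*(m + 6)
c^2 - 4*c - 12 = (c - 6)*(c + 2)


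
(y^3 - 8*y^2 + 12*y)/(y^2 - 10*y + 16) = y*(y - 6)/(y - 8)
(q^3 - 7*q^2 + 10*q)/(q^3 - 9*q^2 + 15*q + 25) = q*(q - 2)/(q^2 - 4*q - 5)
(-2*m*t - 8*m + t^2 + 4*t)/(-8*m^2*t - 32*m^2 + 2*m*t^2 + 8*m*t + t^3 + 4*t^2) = 1/(4*m + t)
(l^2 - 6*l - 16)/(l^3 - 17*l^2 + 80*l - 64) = (l + 2)/(l^2 - 9*l + 8)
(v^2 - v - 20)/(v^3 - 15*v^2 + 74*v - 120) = (v + 4)/(v^2 - 10*v + 24)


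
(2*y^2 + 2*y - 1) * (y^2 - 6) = 2*y^4 + 2*y^3 - 13*y^2 - 12*y + 6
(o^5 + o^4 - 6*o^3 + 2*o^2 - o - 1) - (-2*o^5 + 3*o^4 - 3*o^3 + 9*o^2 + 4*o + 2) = 3*o^5 - 2*o^4 - 3*o^3 - 7*o^2 - 5*o - 3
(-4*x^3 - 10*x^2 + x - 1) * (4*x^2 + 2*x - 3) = -16*x^5 - 48*x^4 - 4*x^3 + 28*x^2 - 5*x + 3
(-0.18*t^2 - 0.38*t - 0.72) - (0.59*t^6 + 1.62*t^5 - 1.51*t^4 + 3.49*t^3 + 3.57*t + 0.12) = -0.59*t^6 - 1.62*t^5 + 1.51*t^4 - 3.49*t^3 - 0.18*t^2 - 3.95*t - 0.84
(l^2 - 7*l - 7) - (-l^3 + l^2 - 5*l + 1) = l^3 - 2*l - 8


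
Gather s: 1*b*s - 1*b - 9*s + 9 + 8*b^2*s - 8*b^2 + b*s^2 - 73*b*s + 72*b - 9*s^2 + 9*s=-8*b^2 + 71*b + s^2*(b - 9) + s*(8*b^2 - 72*b) + 9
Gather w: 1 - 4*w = 1 - 4*w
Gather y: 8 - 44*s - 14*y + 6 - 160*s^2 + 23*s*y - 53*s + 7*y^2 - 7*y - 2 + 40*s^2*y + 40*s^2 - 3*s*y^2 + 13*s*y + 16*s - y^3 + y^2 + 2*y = -120*s^2 - 81*s - y^3 + y^2*(8 - 3*s) + y*(40*s^2 + 36*s - 19) + 12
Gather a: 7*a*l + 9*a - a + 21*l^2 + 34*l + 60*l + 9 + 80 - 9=a*(7*l + 8) + 21*l^2 + 94*l + 80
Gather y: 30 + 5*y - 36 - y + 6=4*y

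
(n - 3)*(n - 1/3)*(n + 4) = n^3 + 2*n^2/3 - 37*n/3 + 4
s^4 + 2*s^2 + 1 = (s - I)*(s + I)*(-I*s + 1)*(I*s + 1)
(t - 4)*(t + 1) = t^2 - 3*t - 4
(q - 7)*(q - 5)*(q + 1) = q^3 - 11*q^2 + 23*q + 35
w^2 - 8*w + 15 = (w - 5)*(w - 3)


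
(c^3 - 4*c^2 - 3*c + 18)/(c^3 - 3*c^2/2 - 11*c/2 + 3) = 2*(c - 3)/(2*c - 1)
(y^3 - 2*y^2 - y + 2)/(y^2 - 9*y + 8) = (y^2 - y - 2)/(y - 8)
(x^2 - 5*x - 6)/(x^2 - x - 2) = (x - 6)/(x - 2)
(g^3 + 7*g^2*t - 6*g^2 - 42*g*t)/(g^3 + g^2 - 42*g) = (g + 7*t)/(g + 7)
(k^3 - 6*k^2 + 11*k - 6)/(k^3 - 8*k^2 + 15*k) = (k^2 - 3*k + 2)/(k*(k - 5))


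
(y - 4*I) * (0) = 0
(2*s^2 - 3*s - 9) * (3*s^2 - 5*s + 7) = 6*s^4 - 19*s^3 + 2*s^2 + 24*s - 63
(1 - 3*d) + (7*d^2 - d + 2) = 7*d^2 - 4*d + 3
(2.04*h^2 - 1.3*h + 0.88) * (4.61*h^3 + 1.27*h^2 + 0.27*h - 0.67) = 9.4044*h^5 - 3.4022*h^4 + 2.9566*h^3 - 0.6002*h^2 + 1.1086*h - 0.5896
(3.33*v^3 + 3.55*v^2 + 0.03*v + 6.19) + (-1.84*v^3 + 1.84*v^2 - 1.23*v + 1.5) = 1.49*v^3 + 5.39*v^2 - 1.2*v + 7.69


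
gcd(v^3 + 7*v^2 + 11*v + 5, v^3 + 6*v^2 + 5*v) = v^2 + 6*v + 5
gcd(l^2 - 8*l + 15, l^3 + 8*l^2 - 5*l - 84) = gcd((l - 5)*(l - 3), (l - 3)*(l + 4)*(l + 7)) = l - 3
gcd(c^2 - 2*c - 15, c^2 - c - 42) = 1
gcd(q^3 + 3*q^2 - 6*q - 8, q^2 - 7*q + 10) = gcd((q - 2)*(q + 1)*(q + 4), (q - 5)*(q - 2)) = q - 2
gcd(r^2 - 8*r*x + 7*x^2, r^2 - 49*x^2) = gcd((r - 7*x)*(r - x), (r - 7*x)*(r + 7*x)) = -r + 7*x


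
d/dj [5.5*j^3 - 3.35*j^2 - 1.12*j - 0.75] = 16.5*j^2 - 6.7*j - 1.12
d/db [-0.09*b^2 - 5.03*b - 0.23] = -0.18*b - 5.03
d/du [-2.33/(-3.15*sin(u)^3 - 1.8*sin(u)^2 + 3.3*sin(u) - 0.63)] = (-22.0185*sin(u)^2 - 8.388*sin(u) + 7.689)*cos(u)/(3.15*sin(u)^3 + 1.8*sin(u)^2 - 3.3*sin(u) + 0.63)^2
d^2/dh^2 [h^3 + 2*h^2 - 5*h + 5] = 6*h + 4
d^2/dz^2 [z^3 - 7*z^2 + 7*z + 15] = 6*z - 14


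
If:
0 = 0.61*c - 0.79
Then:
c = 1.30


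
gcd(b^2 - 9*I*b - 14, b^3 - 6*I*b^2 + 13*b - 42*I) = b^2 - 9*I*b - 14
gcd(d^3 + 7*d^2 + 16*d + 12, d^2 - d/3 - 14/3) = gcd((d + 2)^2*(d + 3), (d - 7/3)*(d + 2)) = d + 2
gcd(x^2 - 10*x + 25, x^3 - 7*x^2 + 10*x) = x - 5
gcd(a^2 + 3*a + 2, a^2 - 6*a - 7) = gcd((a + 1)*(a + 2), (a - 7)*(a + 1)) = a + 1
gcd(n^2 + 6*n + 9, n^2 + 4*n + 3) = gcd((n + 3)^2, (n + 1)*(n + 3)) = n + 3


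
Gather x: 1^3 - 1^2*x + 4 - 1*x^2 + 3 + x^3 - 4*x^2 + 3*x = x^3 - 5*x^2 + 2*x + 8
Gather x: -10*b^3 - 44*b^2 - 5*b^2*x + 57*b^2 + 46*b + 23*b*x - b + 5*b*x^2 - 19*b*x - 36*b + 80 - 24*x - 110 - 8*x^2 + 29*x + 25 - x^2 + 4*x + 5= -10*b^3 + 13*b^2 + 9*b + x^2*(5*b - 9) + x*(-5*b^2 + 4*b + 9)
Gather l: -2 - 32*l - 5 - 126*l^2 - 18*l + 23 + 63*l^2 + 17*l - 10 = -63*l^2 - 33*l + 6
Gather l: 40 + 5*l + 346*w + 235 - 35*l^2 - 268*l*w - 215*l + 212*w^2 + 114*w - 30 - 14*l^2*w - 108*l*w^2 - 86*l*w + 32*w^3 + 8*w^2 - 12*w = l^2*(-14*w - 35) + l*(-108*w^2 - 354*w - 210) + 32*w^3 + 220*w^2 + 448*w + 245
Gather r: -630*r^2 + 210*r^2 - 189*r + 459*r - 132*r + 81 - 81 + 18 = -420*r^2 + 138*r + 18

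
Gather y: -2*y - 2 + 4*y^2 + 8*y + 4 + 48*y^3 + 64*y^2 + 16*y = 48*y^3 + 68*y^2 + 22*y + 2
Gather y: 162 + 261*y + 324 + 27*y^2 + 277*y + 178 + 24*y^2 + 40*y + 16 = 51*y^2 + 578*y + 680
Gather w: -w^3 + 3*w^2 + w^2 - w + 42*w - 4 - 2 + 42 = -w^3 + 4*w^2 + 41*w + 36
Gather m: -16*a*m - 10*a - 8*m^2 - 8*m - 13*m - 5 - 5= -10*a - 8*m^2 + m*(-16*a - 21) - 10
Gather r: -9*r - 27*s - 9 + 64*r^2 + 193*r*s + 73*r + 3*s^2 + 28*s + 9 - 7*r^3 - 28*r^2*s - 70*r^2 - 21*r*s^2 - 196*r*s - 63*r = -7*r^3 + r^2*(-28*s - 6) + r*(-21*s^2 - 3*s + 1) + 3*s^2 + s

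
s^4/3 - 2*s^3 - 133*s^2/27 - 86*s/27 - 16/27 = (s/3 + 1/3)*(s - 8)*(s + 1/3)*(s + 2/3)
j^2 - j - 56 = (j - 8)*(j + 7)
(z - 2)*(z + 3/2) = z^2 - z/2 - 3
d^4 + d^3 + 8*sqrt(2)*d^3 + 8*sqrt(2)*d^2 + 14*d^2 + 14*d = d*(d + 1)*(d + sqrt(2))*(d + 7*sqrt(2))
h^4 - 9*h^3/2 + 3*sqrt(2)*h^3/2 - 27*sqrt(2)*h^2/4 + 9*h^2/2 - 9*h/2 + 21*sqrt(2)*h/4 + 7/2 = (h - 7/2)*(h - 1)*(h + sqrt(2)/2)*(h + sqrt(2))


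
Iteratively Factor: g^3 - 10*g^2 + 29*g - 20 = (g - 5)*(g^2 - 5*g + 4) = (g - 5)*(g - 1)*(g - 4)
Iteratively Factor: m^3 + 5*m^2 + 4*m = (m + 1)*(m^2 + 4*m) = m*(m + 1)*(m + 4)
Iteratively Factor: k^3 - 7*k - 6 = (k + 1)*(k^2 - k - 6) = (k - 3)*(k + 1)*(k + 2)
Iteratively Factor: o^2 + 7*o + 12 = (o + 3)*(o + 4)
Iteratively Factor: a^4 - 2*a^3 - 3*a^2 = (a)*(a^3 - 2*a^2 - 3*a) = a*(a - 3)*(a^2 + a) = a^2*(a - 3)*(a + 1)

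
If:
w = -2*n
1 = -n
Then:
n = -1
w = 2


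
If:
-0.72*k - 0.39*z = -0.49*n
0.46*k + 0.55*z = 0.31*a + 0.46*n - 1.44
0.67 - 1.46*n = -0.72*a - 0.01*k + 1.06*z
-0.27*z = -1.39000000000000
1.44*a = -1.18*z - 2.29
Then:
No Solution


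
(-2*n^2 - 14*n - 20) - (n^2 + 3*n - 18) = -3*n^2 - 17*n - 2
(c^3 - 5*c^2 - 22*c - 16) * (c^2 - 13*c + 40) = c^5 - 18*c^4 + 83*c^3 + 70*c^2 - 672*c - 640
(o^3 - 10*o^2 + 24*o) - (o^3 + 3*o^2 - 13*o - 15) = -13*o^2 + 37*o + 15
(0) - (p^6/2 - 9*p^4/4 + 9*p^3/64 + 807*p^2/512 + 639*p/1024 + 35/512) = -p^6/2 + 9*p^4/4 - 9*p^3/64 - 807*p^2/512 - 639*p/1024 - 35/512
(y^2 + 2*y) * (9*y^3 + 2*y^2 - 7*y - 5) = 9*y^5 + 20*y^4 - 3*y^3 - 19*y^2 - 10*y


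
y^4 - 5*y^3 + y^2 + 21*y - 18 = (y - 3)^2*(y - 1)*(y + 2)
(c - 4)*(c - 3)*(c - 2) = c^3 - 9*c^2 + 26*c - 24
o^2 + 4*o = o*(o + 4)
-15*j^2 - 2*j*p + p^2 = (-5*j + p)*(3*j + p)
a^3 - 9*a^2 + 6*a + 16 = (a - 8)*(a - 2)*(a + 1)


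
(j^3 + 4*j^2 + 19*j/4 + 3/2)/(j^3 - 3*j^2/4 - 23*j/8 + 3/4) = 2*(2*j^2 + 5*j + 2)/(4*j^2 - 9*j + 2)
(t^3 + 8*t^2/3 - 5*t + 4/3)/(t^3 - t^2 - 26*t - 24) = (3*t^2 - 4*t + 1)/(3*(t^2 - 5*t - 6))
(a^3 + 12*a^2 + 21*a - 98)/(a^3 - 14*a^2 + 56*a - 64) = (a^2 + 14*a + 49)/(a^2 - 12*a + 32)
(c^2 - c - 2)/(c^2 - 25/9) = 9*(c^2 - c - 2)/(9*c^2 - 25)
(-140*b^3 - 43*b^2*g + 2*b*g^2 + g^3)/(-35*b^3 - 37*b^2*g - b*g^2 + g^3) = (4*b + g)/(b + g)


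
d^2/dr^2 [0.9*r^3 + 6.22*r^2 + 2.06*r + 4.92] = 5.4*r + 12.44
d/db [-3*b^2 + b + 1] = 1 - 6*b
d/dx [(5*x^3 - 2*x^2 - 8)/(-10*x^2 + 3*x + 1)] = (-50*x^4 + 30*x^3 + 9*x^2 - 164*x + 24)/(100*x^4 - 60*x^3 - 11*x^2 + 6*x + 1)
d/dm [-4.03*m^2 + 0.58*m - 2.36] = 0.58 - 8.06*m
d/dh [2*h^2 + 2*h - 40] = 4*h + 2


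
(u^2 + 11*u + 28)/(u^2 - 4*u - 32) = (u + 7)/(u - 8)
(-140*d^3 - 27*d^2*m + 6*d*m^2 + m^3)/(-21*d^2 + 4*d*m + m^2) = (20*d^2 + d*m - m^2)/(3*d - m)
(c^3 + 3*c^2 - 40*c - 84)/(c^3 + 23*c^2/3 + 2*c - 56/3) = 3*(c - 6)/(3*c - 4)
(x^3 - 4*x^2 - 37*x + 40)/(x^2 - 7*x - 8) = (x^2 + 4*x - 5)/(x + 1)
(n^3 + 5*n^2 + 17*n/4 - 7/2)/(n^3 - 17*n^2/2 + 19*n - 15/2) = (n^2 + 11*n/2 + 7)/(n^2 - 8*n + 15)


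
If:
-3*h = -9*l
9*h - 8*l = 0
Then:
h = 0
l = 0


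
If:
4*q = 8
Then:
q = 2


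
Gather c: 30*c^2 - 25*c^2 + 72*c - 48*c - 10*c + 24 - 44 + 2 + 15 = 5*c^2 + 14*c - 3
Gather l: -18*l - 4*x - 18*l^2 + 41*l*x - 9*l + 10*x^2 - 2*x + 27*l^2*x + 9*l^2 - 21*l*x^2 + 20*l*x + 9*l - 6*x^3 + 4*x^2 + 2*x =l^2*(27*x - 9) + l*(-21*x^2 + 61*x - 18) - 6*x^3 + 14*x^2 - 4*x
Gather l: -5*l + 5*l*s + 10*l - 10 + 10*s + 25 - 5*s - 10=l*(5*s + 5) + 5*s + 5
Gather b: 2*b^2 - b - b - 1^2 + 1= 2*b^2 - 2*b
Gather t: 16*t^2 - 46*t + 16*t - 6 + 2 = 16*t^2 - 30*t - 4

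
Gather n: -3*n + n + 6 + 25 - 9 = 22 - 2*n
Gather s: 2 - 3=-1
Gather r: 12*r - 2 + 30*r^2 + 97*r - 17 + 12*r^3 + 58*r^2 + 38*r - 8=12*r^3 + 88*r^2 + 147*r - 27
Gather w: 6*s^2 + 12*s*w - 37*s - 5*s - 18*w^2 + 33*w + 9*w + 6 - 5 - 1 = 6*s^2 - 42*s - 18*w^2 + w*(12*s + 42)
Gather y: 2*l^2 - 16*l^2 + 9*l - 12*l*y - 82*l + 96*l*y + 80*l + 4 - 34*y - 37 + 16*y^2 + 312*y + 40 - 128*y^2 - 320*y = -14*l^2 + 7*l - 112*y^2 + y*(84*l - 42) + 7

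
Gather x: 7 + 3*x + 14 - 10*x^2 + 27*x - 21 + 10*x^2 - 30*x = 0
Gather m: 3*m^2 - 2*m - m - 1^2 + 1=3*m^2 - 3*m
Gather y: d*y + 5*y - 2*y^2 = -2*y^2 + y*(d + 5)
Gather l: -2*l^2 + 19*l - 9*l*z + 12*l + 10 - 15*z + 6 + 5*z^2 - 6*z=-2*l^2 + l*(31 - 9*z) + 5*z^2 - 21*z + 16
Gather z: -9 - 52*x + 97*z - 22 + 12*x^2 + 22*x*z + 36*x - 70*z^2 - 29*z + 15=12*x^2 - 16*x - 70*z^2 + z*(22*x + 68) - 16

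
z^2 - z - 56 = (z - 8)*(z + 7)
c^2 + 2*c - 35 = (c - 5)*(c + 7)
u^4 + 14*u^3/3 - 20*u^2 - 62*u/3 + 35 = (u - 3)*(u - 1)*(u + 5/3)*(u + 7)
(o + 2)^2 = o^2 + 4*o + 4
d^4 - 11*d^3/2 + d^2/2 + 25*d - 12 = (d - 4)*(d - 3)*(d - 1/2)*(d + 2)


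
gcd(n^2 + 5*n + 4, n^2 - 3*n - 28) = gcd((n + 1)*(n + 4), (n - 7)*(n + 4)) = n + 4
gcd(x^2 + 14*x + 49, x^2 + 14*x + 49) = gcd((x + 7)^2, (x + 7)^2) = x^2 + 14*x + 49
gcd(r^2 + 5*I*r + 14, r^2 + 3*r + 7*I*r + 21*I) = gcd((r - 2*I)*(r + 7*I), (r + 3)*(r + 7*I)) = r + 7*I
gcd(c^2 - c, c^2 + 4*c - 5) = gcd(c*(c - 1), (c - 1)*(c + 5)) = c - 1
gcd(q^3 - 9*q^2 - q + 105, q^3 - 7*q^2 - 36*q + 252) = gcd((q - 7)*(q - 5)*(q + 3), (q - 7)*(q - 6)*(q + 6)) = q - 7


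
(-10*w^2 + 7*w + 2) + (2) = -10*w^2 + 7*w + 4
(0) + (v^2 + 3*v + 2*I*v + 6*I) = v^2 + 3*v + 2*I*v + 6*I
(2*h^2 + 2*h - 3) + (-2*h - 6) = 2*h^2 - 9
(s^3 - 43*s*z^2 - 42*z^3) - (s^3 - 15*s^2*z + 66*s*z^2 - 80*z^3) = 15*s^2*z - 109*s*z^2 + 38*z^3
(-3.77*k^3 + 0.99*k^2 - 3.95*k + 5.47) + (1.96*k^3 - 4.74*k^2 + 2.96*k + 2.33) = -1.81*k^3 - 3.75*k^2 - 0.99*k + 7.8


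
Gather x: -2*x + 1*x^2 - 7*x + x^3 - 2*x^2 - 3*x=x^3 - x^2 - 12*x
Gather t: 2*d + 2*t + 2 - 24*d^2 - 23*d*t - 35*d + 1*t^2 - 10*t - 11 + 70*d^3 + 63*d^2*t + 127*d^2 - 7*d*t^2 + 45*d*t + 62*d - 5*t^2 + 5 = 70*d^3 + 103*d^2 + 29*d + t^2*(-7*d - 4) + t*(63*d^2 + 22*d - 8) - 4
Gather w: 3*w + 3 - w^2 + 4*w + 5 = -w^2 + 7*w + 8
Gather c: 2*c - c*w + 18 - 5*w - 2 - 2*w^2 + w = c*(2 - w) - 2*w^2 - 4*w + 16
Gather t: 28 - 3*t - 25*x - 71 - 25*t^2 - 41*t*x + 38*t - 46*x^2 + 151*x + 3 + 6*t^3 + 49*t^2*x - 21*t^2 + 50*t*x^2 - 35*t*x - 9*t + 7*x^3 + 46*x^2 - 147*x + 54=6*t^3 + t^2*(49*x - 46) + t*(50*x^2 - 76*x + 26) + 7*x^3 - 21*x + 14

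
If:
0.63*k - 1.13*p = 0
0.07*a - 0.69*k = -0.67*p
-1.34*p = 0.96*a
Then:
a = 0.00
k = 0.00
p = 0.00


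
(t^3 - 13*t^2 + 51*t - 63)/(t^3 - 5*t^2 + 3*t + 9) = (t - 7)/(t + 1)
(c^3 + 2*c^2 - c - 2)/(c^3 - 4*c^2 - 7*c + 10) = (c + 1)/(c - 5)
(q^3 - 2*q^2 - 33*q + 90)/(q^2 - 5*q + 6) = (q^2 + q - 30)/(q - 2)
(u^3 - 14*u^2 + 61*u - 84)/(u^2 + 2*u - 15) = (u^2 - 11*u + 28)/(u + 5)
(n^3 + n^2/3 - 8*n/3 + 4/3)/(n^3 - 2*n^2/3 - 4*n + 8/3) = (n - 1)/(n - 2)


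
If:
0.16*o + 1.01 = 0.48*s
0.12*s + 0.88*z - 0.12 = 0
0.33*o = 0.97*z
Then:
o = -0.39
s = 1.97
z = -0.13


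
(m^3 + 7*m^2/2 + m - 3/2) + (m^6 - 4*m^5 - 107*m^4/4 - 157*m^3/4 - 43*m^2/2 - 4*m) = m^6 - 4*m^5 - 107*m^4/4 - 153*m^3/4 - 18*m^2 - 3*m - 3/2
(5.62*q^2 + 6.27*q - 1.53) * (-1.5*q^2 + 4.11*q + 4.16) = -8.43*q^4 + 13.6932*q^3 + 51.4439*q^2 + 19.7949*q - 6.3648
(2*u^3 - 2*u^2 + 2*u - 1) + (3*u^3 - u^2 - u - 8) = 5*u^3 - 3*u^2 + u - 9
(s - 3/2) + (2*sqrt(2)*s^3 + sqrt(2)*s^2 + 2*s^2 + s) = 2*sqrt(2)*s^3 + sqrt(2)*s^2 + 2*s^2 + 2*s - 3/2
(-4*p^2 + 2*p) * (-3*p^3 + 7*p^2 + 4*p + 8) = 12*p^5 - 34*p^4 - 2*p^3 - 24*p^2 + 16*p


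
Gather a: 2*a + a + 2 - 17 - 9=3*a - 24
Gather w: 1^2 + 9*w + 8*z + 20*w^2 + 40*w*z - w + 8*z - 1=20*w^2 + w*(40*z + 8) + 16*z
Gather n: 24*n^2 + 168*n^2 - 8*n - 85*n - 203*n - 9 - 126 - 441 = 192*n^2 - 296*n - 576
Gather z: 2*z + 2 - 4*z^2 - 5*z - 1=-4*z^2 - 3*z + 1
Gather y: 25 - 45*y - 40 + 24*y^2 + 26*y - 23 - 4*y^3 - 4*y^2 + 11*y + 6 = -4*y^3 + 20*y^2 - 8*y - 32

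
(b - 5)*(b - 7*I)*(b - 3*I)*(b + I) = b^4 - 5*b^3 - 9*I*b^3 - 11*b^2 + 45*I*b^2 + 55*b - 21*I*b + 105*I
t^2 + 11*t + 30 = (t + 5)*(t + 6)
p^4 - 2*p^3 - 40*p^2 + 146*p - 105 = (p - 5)*(p - 3)*(p - 1)*(p + 7)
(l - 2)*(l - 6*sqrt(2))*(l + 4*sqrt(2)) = l^3 - 2*sqrt(2)*l^2 - 2*l^2 - 48*l + 4*sqrt(2)*l + 96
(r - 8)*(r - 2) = r^2 - 10*r + 16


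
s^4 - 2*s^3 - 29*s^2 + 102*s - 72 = (s - 4)*(s - 3)*(s - 1)*(s + 6)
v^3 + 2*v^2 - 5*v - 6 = (v - 2)*(v + 1)*(v + 3)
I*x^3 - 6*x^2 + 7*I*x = x*(x + 7*I)*(I*x + 1)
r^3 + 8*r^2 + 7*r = r*(r + 1)*(r + 7)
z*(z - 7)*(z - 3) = z^3 - 10*z^2 + 21*z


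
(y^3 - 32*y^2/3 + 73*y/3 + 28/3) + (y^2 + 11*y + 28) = y^3 - 29*y^2/3 + 106*y/3 + 112/3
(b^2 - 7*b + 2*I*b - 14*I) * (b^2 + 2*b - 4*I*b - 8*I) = b^4 - 5*b^3 - 2*I*b^3 - 6*b^2 + 10*I*b^2 - 40*b + 28*I*b - 112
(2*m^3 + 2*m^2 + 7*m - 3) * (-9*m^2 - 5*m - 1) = -18*m^5 - 28*m^4 - 75*m^3 - 10*m^2 + 8*m + 3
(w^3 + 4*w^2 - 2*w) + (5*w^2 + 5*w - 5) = w^3 + 9*w^2 + 3*w - 5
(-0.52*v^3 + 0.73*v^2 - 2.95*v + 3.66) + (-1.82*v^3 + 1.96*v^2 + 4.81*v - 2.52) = -2.34*v^3 + 2.69*v^2 + 1.86*v + 1.14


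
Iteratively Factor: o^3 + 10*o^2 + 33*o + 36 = (o + 4)*(o^2 + 6*o + 9) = (o + 3)*(o + 4)*(o + 3)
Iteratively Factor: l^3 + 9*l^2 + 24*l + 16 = (l + 4)*(l^2 + 5*l + 4) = (l + 1)*(l + 4)*(l + 4)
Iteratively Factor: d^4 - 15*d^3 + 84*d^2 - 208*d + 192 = (d - 4)*(d^3 - 11*d^2 + 40*d - 48) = (d - 4)^2*(d^2 - 7*d + 12) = (d - 4)^2*(d - 3)*(d - 4)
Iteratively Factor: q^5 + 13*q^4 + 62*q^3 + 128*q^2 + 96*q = (q + 4)*(q^4 + 9*q^3 + 26*q^2 + 24*q) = q*(q + 4)*(q^3 + 9*q^2 + 26*q + 24) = q*(q + 4)^2*(q^2 + 5*q + 6) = q*(q + 3)*(q + 4)^2*(q + 2)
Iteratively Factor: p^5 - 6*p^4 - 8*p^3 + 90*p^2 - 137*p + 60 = (p + 4)*(p^4 - 10*p^3 + 32*p^2 - 38*p + 15) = (p - 1)*(p + 4)*(p^3 - 9*p^2 + 23*p - 15) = (p - 5)*(p - 1)*(p + 4)*(p^2 - 4*p + 3) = (p - 5)*(p - 3)*(p - 1)*(p + 4)*(p - 1)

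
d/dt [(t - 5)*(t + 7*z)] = 2*t + 7*z - 5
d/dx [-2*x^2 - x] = -4*x - 1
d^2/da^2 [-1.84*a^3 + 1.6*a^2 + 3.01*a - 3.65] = 3.2 - 11.04*a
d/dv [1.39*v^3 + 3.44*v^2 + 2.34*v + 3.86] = 4.17*v^2 + 6.88*v + 2.34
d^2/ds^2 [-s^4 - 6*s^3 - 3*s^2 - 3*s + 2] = -12*s^2 - 36*s - 6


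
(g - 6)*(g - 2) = g^2 - 8*g + 12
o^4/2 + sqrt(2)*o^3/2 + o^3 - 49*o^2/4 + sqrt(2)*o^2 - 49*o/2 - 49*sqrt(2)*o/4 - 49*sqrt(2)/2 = (o/2 + 1)*(o - 7*sqrt(2)/2)*(o + sqrt(2))*(o + 7*sqrt(2)/2)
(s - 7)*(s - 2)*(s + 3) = s^3 - 6*s^2 - 13*s + 42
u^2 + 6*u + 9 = (u + 3)^2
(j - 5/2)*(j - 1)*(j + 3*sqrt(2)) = j^3 - 7*j^2/2 + 3*sqrt(2)*j^2 - 21*sqrt(2)*j/2 + 5*j/2 + 15*sqrt(2)/2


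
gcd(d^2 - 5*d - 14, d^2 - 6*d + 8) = 1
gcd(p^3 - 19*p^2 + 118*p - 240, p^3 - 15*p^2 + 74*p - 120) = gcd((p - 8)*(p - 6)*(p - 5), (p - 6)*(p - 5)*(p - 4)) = p^2 - 11*p + 30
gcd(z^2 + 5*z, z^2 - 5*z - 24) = 1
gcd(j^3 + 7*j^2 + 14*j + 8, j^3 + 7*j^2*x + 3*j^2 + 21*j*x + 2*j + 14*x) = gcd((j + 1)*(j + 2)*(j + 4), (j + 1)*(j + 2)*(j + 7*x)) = j^2 + 3*j + 2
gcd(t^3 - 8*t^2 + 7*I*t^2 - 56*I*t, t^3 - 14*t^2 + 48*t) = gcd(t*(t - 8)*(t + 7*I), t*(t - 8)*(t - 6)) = t^2 - 8*t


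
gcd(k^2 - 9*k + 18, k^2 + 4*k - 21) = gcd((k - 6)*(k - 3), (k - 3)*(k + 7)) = k - 3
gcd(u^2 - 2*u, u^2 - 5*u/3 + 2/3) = 1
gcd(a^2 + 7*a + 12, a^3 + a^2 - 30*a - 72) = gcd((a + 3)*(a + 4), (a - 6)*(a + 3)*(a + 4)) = a^2 + 7*a + 12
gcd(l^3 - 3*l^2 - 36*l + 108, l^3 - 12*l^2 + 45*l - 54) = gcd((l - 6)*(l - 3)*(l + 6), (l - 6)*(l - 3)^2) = l^2 - 9*l + 18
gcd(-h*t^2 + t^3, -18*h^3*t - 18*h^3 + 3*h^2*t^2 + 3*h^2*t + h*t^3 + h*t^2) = 1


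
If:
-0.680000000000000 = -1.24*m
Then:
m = 0.55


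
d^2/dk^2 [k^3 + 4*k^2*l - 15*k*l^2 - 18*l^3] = 6*k + 8*l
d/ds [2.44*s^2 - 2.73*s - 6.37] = 4.88*s - 2.73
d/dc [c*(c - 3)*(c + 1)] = 3*c^2 - 4*c - 3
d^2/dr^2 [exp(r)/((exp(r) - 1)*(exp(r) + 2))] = (exp(4*r) - exp(3*r) + 12*exp(2*r) + 2*exp(r) + 4)*exp(r)/(exp(6*r) + 3*exp(5*r) - 3*exp(4*r) - 11*exp(3*r) + 6*exp(2*r) + 12*exp(r) - 8)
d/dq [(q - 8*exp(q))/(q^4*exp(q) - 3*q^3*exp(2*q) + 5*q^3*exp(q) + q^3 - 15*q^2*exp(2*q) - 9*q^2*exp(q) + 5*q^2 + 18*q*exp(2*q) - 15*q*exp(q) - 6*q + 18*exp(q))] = ((1 - 8*exp(q))*(q^4*exp(q) - 3*q^3*exp(2*q) + 5*q^3*exp(q) + q^3 - 15*q^2*exp(2*q) - 9*q^2*exp(q) + 5*q^2 + 18*q*exp(2*q) - 15*q*exp(q) - 6*q + 18*exp(q)) - (q - 8*exp(q))*(q^4*exp(q) - 6*q^3*exp(2*q) + 9*q^3*exp(q) - 39*q^2*exp(2*q) + 6*q^2*exp(q) + 3*q^2 + 6*q*exp(2*q) - 33*q*exp(q) + 10*q + 18*exp(2*q) + 3*exp(q) - 6))/(q^4*exp(q) - 3*q^3*exp(2*q) + 5*q^3*exp(q) + q^3 - 15*q^2*exp(2*q) - 9*q^2*exp(q) + 5*q^2 + 18*q*exp(2*q) - 15*q*exp(q) - 6*q + 18*exp(q))^2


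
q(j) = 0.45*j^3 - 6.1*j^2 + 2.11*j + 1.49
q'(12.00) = 50.11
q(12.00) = -73.99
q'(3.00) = -22.34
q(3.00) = -34.93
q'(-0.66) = 10.75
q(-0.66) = -2.69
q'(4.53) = -25.45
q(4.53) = -72.30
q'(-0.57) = 9.50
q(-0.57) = -1.78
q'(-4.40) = 81.93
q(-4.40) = -164.22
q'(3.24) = -23.25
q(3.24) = -40.40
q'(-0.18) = 4.35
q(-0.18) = 0.91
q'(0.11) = 0.78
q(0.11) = 1.65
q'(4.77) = -25.37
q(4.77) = -78.40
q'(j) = 1.35*j^2 - 12.2*j + 2.11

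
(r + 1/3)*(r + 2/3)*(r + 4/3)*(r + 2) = r^4 + 13*r^3/3 + 56*r^2/9 + 92*r/27 + 16/27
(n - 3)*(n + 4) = n^2 + n - 12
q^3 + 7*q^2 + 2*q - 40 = (q - 2)*(q + 4)*(q + 5)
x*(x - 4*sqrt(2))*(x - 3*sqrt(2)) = x^3 - 7*sqrt(2)*x^2 + 24*x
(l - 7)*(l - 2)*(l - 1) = l^3 - 10*l^2 + 23*l - 14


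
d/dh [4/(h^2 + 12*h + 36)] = 8*(-h - 6)/(h^2 + 12*h + 36)^2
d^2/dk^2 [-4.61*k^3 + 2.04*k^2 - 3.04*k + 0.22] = 4.08 - 27.66*k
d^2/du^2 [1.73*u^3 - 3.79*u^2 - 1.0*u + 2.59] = 10.38*u - 7.58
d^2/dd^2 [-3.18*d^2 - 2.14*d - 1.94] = -6.36000000000000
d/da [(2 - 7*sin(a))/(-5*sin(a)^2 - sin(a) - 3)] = (-35*sin(a)^2 + 20*sin(a) + 23)*cos(a)/(5*sin(a)^2 + sin(a) + 3)^2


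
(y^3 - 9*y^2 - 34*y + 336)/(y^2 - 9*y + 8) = (y^2 - y - 42)/(y - 1)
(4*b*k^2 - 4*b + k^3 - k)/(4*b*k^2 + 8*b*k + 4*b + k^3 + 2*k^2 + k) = (k - 1)/(k + 1)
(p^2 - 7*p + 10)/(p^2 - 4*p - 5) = (p - 2)/(p + 1)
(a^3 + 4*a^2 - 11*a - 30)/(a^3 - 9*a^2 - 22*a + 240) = (a^2 - a - 6)/(a^2 - 14*a + 48)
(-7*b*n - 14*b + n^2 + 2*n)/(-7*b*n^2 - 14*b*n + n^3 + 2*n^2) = 1/n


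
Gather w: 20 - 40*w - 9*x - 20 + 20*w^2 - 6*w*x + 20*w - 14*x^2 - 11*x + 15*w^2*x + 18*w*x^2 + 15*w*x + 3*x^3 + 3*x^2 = w^2*(15*x + 20) + w*(18*x^2 + 9*x - 20) + 3*x^3 - 11*x^2 - 20*x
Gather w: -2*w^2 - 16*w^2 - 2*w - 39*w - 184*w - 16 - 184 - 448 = -18*w^2 - 225*w - 648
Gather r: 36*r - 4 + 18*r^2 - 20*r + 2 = 18*r^2 + 16*r - 2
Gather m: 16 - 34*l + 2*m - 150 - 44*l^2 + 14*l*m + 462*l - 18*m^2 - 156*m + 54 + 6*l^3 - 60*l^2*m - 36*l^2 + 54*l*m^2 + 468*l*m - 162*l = 6*l^3 - 80*l^2 + 266*l + m^2*(54*l - 18) + m*(-60*l^2 + 482*l - 154) - 80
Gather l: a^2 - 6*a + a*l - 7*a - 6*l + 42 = a^2 - 13*a + l*(a - 6) + 42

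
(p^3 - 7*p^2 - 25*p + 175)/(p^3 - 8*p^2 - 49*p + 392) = (p^2 - 25)/(p^2 - p - 56)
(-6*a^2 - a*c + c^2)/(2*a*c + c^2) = (-3*a + c)/c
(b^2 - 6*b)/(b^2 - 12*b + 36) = b/(b - 6)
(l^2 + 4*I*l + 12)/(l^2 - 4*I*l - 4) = (l + 6*I)/(l - 2*I)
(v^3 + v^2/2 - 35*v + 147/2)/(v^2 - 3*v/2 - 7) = (v^2 + 4*v - 21)/(v + 2)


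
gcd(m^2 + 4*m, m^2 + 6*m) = m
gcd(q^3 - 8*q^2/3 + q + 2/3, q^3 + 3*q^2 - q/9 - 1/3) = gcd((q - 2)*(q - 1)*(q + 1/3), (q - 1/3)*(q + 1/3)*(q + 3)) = q + 1/3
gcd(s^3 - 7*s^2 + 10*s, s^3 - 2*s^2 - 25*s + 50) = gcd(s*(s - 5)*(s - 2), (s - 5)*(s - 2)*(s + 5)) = s^2 - 7*s + 10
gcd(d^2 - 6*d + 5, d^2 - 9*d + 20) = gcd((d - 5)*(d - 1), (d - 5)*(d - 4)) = d - 5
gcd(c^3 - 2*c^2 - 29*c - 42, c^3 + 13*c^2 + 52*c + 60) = c + 2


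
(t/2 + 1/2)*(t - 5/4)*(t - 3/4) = t^3/2 - t^2/2 - 17*t/32 + 15/32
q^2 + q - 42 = (q - 6)*(q + 7)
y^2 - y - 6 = (y - 3)*(y + 2)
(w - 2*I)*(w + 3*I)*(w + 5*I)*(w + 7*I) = w^4 + 13*I*w^3 - 41*w^2 + 37*I*w - 210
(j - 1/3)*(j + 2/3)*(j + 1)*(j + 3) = j^4 + 13*j^3/3 + 37*j^2/9 + j/9 - 2/3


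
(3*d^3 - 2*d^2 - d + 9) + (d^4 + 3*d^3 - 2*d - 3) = d^4 + 6*d^3 - 2*d^2 - 3*d + 6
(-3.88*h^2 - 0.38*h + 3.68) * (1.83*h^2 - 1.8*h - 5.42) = -7.1004*h^4 + 6.2886*h^3 + 28.448*h^2 - 4.5644*h - 19.9456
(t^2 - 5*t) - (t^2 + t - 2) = 2 - 6*t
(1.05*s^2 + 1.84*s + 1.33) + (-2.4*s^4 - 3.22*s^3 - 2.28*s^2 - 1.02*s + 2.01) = -2.4*s^4 - 3.22*s^3 - 1.23*s^2 + 0.82*s + 3.34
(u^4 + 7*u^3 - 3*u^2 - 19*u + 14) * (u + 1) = u^5 + 8*u^4 + 4*u^3 - 22*u^2 - 5*u + 14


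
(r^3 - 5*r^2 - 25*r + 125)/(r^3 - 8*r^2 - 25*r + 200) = (r - 5)/(r - 8)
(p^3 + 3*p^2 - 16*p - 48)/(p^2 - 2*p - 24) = (p^2 - p - 12)/(p - 6)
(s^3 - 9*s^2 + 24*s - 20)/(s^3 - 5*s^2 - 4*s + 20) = (s - 2)/(s + 2)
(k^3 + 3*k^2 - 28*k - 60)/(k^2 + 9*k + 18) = (k^2 - 3*k - 10)/(k + 3)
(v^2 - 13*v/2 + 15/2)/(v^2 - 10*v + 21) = (2*v^2 - 13*v + 15)/(2*(v^2 - 10*v + 21))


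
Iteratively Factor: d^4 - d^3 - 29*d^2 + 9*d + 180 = (d - 5)*(d^3 + 4*d^2 - 9*d - 36) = (d - 5)*(d + 4)*(d^2 - 9) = (d - 5)*(d + 3)*(d + 4)*(d - 3)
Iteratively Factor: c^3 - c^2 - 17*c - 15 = (c + 3)*(c^2 - 4*c - 5) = (c + 1)*(c + 3)*(c - 5)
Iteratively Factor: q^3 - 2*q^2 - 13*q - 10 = (q - 5)*(q^2 + 3*q + 2) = (q - 5)*(q + 1)*(q + 2)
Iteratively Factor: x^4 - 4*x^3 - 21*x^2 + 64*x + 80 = (x - 4)*(x^3 - 21*x - 20) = (x - 4)*(x + 1)*(x^2 - x - 20) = (x - 5)*(x - 4)*(x + 1)*(x + 4)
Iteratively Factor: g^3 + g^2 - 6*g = (g + 3)*(g^2 - 2*g) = (g - 2)*(g + 3)*(g)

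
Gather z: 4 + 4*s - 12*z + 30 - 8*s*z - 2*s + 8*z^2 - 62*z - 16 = 2*s + 8*z^2 + z*(-8*s - 74) + 18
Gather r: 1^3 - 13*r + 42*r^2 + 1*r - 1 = 42*r^2 - 12*r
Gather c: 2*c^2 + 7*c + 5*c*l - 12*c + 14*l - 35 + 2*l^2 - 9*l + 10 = 2*c^2 + c*(5*l - 5) + 2*l^2 + 5*l - 25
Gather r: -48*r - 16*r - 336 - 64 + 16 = -64*r - 384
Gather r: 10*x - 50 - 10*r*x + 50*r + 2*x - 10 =r*(50 - 10*x) + 12*x - 60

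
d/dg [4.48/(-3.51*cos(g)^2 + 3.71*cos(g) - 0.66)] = (16.6208 - 31.4496*cos(g))*sin(g)/(3.51*cos(g)^2 - 3.71*cos(g) + 0.66)^2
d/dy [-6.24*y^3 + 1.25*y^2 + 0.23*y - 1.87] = -18.72*y^2 + 2.5*y + 0.23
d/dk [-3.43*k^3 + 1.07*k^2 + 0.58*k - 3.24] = -10.29*k^2 + 2.14*k + 0.58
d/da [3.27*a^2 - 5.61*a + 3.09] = 6.54*a - 5.61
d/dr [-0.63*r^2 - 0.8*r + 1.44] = -1.26*r - 0.8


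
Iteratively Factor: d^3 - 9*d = (d + 3)*(d^2 - 3*d) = (d - 3)*(d + 3)*(d)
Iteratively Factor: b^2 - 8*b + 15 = (b - 3)*(b - 5)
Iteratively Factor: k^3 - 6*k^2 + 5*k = (k - 5)*(k^2 - k) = (k - 5)*(k - 1)*(k)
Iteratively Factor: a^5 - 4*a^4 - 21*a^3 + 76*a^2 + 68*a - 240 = (a - 5)*(a^4 + a^3 - 16*a^2 - 4*a + 48) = (a - 5)*(a + 4)*(a^3 - 3*a^2 - 4*a + 12) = (a - 5)*(a - 3)*(a + 4)*(a^2 - 4) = (a - 5)*(a - 3)*(a - 2)*(a + 4)*(a + 2)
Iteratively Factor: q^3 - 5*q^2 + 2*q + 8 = (q - 4)*(q^2 - q - 2) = (q - 4)*(q + 1)*(q - 2)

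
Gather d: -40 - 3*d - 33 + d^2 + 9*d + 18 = d^2 + 6*d - 55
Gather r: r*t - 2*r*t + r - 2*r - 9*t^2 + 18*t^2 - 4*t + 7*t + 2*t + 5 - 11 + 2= r*(-t - 1) + 9*t^2 + 5*t - 4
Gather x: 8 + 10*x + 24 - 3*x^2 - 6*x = -3*x^2 + 4*x + 32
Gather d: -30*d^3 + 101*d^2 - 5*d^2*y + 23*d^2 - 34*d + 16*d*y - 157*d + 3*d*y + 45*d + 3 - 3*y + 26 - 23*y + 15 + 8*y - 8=-30*d^3 + d^2*(124 - 5*y) + d*(19*y - 146) - 18*y + 36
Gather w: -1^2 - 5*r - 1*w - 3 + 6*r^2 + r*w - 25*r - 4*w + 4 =6*r^2 - 30*r + w*(r - 5)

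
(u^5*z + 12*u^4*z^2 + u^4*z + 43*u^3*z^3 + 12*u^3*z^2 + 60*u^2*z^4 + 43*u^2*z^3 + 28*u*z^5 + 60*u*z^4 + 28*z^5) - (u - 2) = u^5*z + 12*u^4*z^2 + u^4*z + 43*u^3*z^3 + 12*u^3*z^2 + 60*u^2*z^4 + 43*u^2*z^3 + 28*u*z^5 + 60*u*z^4 - u + 28*z^5 + 2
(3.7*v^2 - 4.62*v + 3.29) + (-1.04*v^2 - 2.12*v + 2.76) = 2.66*v^2 - 6.74*v + 6.05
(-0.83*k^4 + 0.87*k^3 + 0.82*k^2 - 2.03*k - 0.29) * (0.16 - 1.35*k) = 1.1205*k^5 - 1.3073*k^4 - 0.9678*k^3 + 2.8717*k^2 + 0.0667*k - 0.0464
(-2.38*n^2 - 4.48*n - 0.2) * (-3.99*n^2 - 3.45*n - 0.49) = 9.4962*n^4 + 26.0862*n^3 + 17.4202*n^2 + 2.8852*n + 0.098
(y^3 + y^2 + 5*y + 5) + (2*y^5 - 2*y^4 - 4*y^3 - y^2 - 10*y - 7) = 2*y^5 - 2*y^4 - 3*y^3 - 5*y - 2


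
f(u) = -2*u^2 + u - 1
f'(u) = 1 - 4*u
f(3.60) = -23.32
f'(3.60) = -13.40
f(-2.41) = -15.03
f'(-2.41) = 10.64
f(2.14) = -8.02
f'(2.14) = -7.56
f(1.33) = -3.21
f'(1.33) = -4.32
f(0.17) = -0.89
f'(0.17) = 0.32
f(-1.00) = -4.00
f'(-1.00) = 5.00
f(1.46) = -3.80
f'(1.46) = -4.84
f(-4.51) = -46.19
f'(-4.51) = 19.04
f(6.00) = -67.00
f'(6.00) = -23.00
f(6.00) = -67.00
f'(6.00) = -23.00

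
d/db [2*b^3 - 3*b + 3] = 6*b^2 - 3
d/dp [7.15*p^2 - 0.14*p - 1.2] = 14.3*p - 0.14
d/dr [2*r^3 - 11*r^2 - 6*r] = 6*r^2 - 22*r - 6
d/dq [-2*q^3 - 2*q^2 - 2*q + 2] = -6*q^2 - 4*q - 2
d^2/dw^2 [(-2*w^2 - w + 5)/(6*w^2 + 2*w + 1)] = 4*(-6*w^3 + 288*w^2 + 99*w - 5)/(216*w^6 + 216*w^5 + 180*w^4 + 80*w^3 + 30*w^2 + 6*w + 1)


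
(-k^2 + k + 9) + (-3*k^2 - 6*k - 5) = -4*k^2 - 5*k + 4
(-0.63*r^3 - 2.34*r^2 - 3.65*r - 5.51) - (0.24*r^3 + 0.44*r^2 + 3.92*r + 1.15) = -0.87*r^3 - 2.78*r^2 - 7.57*r - 6.66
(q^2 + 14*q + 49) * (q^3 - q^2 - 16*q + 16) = q^5 + 13*q^4 + 19*q^3 - 257*q^2 - 560*q + 784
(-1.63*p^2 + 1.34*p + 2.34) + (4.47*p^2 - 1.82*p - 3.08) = 2.84*p^2 - 0.48*p - 0.74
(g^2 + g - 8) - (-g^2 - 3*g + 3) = 2*g^2 + 4*g - 11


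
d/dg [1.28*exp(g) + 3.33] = 1.28*exp(g)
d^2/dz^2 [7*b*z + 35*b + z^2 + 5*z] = 2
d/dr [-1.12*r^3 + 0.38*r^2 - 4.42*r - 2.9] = -3.36*r^2 + 0.76*r - 4.42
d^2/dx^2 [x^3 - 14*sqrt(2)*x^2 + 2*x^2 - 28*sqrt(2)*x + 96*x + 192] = 6*x - 28*sqrt(2) + 4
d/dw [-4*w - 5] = -4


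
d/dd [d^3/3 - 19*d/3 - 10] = d^2 - 19/3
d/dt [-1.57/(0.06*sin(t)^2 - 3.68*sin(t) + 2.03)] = (0.1884*sin(t) - 5.7776)*cos(t)/(0.06*sin(t)^2 - 3.68*sin(t) + 2.03)^2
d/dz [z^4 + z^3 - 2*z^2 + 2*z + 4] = 4*z^3 + 3*z^2 - 4*z + 2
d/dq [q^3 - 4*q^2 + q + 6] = 3*q^2 - 8*q + 1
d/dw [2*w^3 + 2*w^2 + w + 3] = 6*w^2 + 4*w + 1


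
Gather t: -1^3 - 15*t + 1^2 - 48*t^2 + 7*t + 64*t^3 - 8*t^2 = 64*t^3 - 56*t^2 - 8*t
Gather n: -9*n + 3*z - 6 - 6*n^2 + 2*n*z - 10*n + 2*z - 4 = -6*n^2 + n*(2*z - 19) + 5*z - 10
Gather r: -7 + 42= 35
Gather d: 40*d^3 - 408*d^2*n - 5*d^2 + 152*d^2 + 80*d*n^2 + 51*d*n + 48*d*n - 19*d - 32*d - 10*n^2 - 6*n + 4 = 40*d^3 + d^2*(147 - 408*n) + d*(80*n^2 + 99*n - 51) - 10*n^2 - 6*n + 4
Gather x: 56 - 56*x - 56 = -56*x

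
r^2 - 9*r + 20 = (r - 5)*(r - 4)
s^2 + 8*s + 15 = (s + 3)*(s + 5)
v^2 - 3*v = v*(v - 3)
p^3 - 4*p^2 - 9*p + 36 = (p - 4)*(p - 3)*(p + 3)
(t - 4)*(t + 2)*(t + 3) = t^3 + t^2 - 14*t - 24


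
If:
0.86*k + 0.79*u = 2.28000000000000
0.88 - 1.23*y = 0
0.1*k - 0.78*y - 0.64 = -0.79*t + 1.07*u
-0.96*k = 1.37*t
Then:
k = 6.03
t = -4.22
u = -3.67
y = 0.72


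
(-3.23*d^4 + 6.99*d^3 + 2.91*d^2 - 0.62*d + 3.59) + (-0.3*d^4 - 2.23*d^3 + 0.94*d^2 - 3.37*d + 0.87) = -3.53*d^4 + 4.76*d^3 + 3.85*d^2 - 3.99*d + 4.46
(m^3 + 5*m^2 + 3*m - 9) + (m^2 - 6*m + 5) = m^3 + 6*m^2 - 3*m - 4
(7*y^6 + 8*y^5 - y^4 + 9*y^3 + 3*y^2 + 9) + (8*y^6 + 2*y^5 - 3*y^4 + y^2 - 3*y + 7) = 15*y^6 + 10*y^5 - 4*y^4 + 9*y^3 + 4*y^2 - 3*y + 16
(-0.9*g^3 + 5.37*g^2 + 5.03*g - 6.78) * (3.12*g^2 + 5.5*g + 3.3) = -2.808*g^5 + 11.8044*g^4 + 42.2586*g^3 + 24.2324*g^2 - 20.691*g - 22.374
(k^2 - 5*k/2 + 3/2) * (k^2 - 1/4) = k^4 - 5*k^3/2 + 5*k^2/4 + 5*k/8 - 3/8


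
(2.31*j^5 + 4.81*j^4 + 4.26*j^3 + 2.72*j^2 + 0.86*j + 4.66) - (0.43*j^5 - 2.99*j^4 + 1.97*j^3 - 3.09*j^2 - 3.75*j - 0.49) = 1.88*j^5 + 7.8*j^4 + 2.29*j^3 + 5.81*j^2 + 4.61*j + 5.15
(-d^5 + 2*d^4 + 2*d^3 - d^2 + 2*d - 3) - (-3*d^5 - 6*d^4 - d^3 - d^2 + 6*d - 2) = 2*d^5 + 8*d^4 + 3*d^3 - 4*d - 1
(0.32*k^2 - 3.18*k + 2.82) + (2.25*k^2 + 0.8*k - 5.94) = 2.57*k^2 - 2.38*k - 3.12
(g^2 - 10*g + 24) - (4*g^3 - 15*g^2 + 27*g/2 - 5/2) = -4*g^3 + 16*g^2 - 47*g/2 + 53/2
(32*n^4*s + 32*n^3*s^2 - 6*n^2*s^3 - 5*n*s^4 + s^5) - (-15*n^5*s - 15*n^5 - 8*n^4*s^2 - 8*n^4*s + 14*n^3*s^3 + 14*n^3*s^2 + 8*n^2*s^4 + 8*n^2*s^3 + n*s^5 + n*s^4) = 15*n^5*s + 15*n^5 + 8*n^4*s^2 + 40*n^4*s - 14*n^3*s^3 + 18*n^3*s^2 - 8*n^2*s^4 - 14*n^2*s^3 - n*s^5 - 6*n*s^4 + s^5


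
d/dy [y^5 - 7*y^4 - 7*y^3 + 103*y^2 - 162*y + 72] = 5*y^4 - 28*y^3 - 21*y^2 + 206*y - 162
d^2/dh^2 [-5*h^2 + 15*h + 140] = -10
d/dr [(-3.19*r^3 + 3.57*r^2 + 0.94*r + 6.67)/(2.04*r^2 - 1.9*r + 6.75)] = (-6.5076*r^4 + 12.122*r^3 - 73.2981*r^2 + 20.9814*r + 19.018)/(4.1616*r^4 - 7.752*r^3 + 31.15*r^2 - 25.65*r + 45.5625)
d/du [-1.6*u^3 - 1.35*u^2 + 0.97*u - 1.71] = -4.8*u^2 - 2.7*u + 0.97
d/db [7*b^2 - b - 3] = 14*b - 1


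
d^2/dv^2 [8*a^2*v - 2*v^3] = -12*v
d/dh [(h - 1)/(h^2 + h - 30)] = (h^2 + h - (h - 1)*(2*h + 1) - 30)/(h^2 + h - 30)^2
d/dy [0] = 0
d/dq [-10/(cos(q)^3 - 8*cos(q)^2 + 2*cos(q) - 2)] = 10*(-3*cos(q)^2 + 16*cos(q) - 2)*sin(q)/(cos(q)^3 - 8*cos(q)^2 + 2*cos(q) - 2)^2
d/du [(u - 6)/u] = 6/u^2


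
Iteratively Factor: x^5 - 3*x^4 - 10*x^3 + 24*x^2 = (x)*(x^4 - 3*x^3 - 10*x^2 + 24*x) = x^2*(x^3 - 3*x^2 - 10*x + 24) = x^2*(x - 2)*(x^2 - x - 12) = x^2*(x - 4)*(x - 2)*(x + 3)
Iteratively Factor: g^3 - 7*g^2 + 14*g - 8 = (g - 1)*(g^2 - 6*g + 8) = (g - 4)*(g - 1)*(g - 2)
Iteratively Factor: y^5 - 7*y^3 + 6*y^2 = (y - 1)*(y^4 + y^3 - 6*y^2) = (y - 1)*(y + 3)*(y^3 - 2*y^2) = y*(y - 1)*(y + 3)*(y^2 - 2*y) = y*(y - 2)*(y - 1)*(y + 3)*(y)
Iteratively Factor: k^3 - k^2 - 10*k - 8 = (k + 1)*(k^2 - 2*k - 8) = (k - 4)*(k + 1)*(k + 2)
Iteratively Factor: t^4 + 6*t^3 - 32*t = (t - 2)*(t^3 + 8*t^2 + 16*t) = (t - 2)*(t + 4)*(t^2 + 4*t) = t*(t - 2)*(t + 4)*(t + 4)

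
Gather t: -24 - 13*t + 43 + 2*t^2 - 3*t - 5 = 2*t^2 - 16*t + 14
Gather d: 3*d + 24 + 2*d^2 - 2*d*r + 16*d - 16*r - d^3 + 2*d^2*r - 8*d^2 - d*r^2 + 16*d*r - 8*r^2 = -d^3 + d^2*(2*r - 6) + d*(-r^2 + 14*r + 19) - 8*r^2 - 16*r + 24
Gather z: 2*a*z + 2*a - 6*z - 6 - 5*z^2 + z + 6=2*a - 5*z^2 + z*(2*a - 5)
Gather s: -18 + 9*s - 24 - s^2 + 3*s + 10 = -s^2 + 12*s - 32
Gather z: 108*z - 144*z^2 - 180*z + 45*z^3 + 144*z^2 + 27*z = 45*z^3 - 45*z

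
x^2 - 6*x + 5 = (x - 5)*(x - 1)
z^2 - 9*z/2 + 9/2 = (z - 3)*(z - 3/2)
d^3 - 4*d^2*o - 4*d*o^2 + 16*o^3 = (d - 4*o)*(d - 2*o)*(d + 2*o)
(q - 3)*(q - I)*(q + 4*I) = q^3 - 3*q^2 + 3*I*q^2 + 4*q - 9*I*q - 12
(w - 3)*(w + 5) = w^2 + 2*w - 15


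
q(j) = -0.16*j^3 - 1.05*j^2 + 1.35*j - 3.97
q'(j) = -0.48*j^2 - 2.1*j + 1.35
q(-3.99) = -15.91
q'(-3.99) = 2.09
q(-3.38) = -14.35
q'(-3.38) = 2.96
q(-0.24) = -4.35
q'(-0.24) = 1.83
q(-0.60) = -5.12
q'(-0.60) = 2.44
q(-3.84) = -15.58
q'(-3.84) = 2.34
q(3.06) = -14.26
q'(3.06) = -9.57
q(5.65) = -58.72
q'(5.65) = -25.84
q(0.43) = -3.60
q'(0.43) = 0.36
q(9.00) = -193.51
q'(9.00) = -56.43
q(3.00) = -13.69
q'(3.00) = -9.27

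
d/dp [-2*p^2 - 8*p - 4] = -4*p - 8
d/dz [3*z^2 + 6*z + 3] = 6*z + 6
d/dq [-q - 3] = -1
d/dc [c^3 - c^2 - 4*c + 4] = 3*c^2 - 2*c - 4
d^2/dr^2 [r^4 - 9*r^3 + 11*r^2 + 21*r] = 12*r^2 - 54*r + 22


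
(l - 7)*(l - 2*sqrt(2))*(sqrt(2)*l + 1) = sqrt(2)*l^3 - 7*sqrt(2)*l^2 - 3*l^2 - 2*sqrt(2)*l + 21*l + 14*sqrt(2)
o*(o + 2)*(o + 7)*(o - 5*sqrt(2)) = o^4 - 5*sqrt(2)*o^3 + 9*o^3 - 45*sqrt(2)*o^2 + 14*o^2 - 70*sqrt(2)*o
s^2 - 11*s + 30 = (s - 6)*(s - 5)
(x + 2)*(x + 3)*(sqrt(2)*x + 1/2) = sqrt(2)*x^3 + x^2/2 + 5*sqrt(2)*x^2 + 5*x/2 + 6*sqrt(2)*x + 3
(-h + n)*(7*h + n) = -7*h^2 + 6*h*n + n^2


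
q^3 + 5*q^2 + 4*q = q*(q + 1)*(q + 4)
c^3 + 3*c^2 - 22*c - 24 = (c - 4)*(c + 1)*(c + 6)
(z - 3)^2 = z^2 - 6*z + 9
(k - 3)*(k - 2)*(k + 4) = k^3 - k^2 - 14*k + 24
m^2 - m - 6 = (m - 3)*(m + 2)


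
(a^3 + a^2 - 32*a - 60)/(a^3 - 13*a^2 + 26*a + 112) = (a^2 - a - 30)/(a^2 - 15*a + 56)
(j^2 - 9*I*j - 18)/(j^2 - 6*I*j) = (j - 3*I)/j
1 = 1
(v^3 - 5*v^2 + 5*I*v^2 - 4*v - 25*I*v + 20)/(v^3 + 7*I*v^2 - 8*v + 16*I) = (v^2 + v*(-5 + I) - 5*I)/(v^2 + 3*I*v + 4)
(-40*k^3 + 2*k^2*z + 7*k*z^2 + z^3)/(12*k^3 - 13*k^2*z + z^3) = (-10*k^2 + 3*k*z + z^2)/(3*k^2 - 4*k*z + z^2)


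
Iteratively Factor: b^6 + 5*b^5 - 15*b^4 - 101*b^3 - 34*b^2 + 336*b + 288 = (b + 3)*(b^5 + 2*b^4 - 21*b^3 - 38*b^2 + 80*b + 96) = (b - 4)*(b + 3)*(b^4 + 6*b^3 + 3*b^2 - 26*b - 24) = (b - 4)*(b + 1)*(b + 3)*(b^3 + 5*b^2 - 2*b - 24) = (b - 4)*(b + 1)*(b + 3)*(b + 4)*(b^2 + b - 6) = (b - 4)*(b - 2)*(b + 1)*(b + 3)*(b + 4)*(b + 3)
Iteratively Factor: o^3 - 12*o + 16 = (o + 4)*(o^2 - 4*o + 4) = (o - 2)*(o + 4)*(o - 2)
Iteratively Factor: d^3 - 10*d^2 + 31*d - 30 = (d - 3)*(d^2 - 7*d + 10) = (d - 3)*(d - 2)*(d - 5)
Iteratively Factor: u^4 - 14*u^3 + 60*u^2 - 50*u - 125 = (u - 5)*(u^3 - 9*u^2 + 15*u + 25) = (u - 5)^2*(u^2 - 4*u - 5) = (u - 5)^2*(u + 1)*(u - 5)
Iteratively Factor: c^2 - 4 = (c - 2)*(c + 2)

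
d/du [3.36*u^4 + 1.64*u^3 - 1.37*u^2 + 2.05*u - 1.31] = 13.44*u^3 + 4.92*u^2 - 2.74*u + 2.05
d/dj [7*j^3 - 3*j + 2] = 21*j^2 - 3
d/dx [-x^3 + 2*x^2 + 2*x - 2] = -3*x^2 + 4*x + 2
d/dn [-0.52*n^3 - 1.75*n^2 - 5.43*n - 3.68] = -1.56*n^2 - 3.5*n - 5.43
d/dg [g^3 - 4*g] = 3*g^2 - 4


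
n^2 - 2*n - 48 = (n - 8)*(n + 6)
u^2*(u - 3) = u^3 - 3*u^2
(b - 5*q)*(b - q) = b^2 - 6*b*q + 5*q^2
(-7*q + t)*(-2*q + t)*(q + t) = 14*q^3 + 5*q^2*t - 8*q*t^2 + t^3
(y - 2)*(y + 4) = y^2 + 2*y - 8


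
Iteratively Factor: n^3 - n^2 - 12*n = (n)*(n^2 - n - 12) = n*(n + 3)*(n - 4)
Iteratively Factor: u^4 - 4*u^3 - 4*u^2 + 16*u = (u - 2)*(u^3 - 2*u^2 - 8*u) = (u - 4)*(u - 2)*(u^2 + 2*u) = u*(u - 4)*(u - 2)*(u + 2)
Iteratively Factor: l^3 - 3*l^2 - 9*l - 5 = (l - 5)*(l^2 + 2*l + 1) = (l - 5)*(l + 1)*(l + 1)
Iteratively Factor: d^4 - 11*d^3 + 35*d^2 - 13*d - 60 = (d + 1)*(d^3 - 12*d^2 + 47*d - 60) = (d - 4)*(d + 1)*(d^2 - 8*d + 15) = (d - 4)*(d - 3)*(d + 1)*(d - 5)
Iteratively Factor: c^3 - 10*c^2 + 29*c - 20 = (c - 5)*(c^2 - 5*c + 4) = (c - 5)*(c - 1)*(c - 4)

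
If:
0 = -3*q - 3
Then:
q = -1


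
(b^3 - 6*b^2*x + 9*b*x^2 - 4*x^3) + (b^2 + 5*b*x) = b^3 - 6*b^2*x + b^2 + 9*b*x^2 + 5*b*x - 4*x^3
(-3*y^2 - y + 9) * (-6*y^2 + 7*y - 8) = 18*y^4 - 15*y^3 - 37*y^2 + 71*y - 72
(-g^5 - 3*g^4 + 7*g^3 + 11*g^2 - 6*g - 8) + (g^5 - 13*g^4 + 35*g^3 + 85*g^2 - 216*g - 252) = -16*g^4 + 42*g^3 + 96*g^2 - 222*g - 260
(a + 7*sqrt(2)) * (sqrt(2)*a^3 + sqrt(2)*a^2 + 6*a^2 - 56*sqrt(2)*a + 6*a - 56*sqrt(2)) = sqrt(2)*a^4 + sqrt(2)*a^3 + 20*a^3 - 14*sqrt(2)*a^2 + 20*a^2 - 784*a - 14*sqrt(2)*a - 784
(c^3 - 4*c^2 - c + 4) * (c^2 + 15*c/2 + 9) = c^5 + 7*c^4/2 - 22*c^3 - 79*c^2/2 + 21*c + 36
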